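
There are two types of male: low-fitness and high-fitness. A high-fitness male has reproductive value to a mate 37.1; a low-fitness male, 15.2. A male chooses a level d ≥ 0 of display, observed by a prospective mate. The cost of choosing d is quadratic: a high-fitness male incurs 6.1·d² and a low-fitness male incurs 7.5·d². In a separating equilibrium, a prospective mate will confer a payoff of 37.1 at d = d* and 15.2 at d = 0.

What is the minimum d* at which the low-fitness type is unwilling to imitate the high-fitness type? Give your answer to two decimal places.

1.71

The low-fitness type at d = 0 receives 15.2; imitating at d* yields 37.1 − 7.5·d*².
Indifference: 15.2 = 37.1 − 7.5·d*², so d*² = (37.1 − 15.2) / 7.5 = 2.92.
d* = √2.92 ≈ 1.71.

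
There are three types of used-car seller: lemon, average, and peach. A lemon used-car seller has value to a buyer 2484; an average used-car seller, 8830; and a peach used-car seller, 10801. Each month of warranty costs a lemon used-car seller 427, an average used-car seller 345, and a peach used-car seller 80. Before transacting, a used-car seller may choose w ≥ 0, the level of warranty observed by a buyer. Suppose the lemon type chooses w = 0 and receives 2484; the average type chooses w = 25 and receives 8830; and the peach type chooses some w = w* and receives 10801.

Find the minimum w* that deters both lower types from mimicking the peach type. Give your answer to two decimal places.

Lemon type (on-path payoff 2484) won't mimic when 2484 ≥ 10801 − 427·w*, i.e. w* ≥ 19.48.
Average type (on-path payoff 8830 − 345×25 = 205) won't mimic when 205 ≥ 10801 − 345·w*, i.e. w* ≥ 30.71.
Both must hold, so w* = max(19.48, 30.71) = 30.71. The average type's constraint binds.

30.71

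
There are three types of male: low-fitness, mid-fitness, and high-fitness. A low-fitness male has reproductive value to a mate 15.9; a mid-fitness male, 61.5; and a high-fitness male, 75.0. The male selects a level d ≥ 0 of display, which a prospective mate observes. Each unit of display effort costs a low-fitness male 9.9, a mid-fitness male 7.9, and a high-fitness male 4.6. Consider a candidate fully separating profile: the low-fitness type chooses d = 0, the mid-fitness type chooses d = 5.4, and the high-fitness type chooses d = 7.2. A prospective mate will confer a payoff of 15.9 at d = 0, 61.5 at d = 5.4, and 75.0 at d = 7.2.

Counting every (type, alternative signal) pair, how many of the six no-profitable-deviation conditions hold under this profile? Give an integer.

Mid-fitness (own payoff 61.5 − 7.9×5.4 = 18.84): to d=0 gives 15.9 → no gain ✓; to d=7.2 gives 75.0 − 7.9×7.2 = 18.12 → no gain ✓.
High-fitness (own payoff 75.0 − 4.6×7.2 = 41.88): to d=0 gives 15.9 → no gain ✓; to d=5.4 gives 61.5 − 4.6×5.4 = 36.66 → no gain ✓.
Low-fitness (own payoff 15.9): to d=5.4 gives 61.5 − 9.9×5.4 = 8.04 → no gain ✓; to d=7.2 gives 75.0 − 9.9×7.2 = 3.72 → no gain ✓.
6 of the 6 constraints hold; this profile is a separating equilibrium.

6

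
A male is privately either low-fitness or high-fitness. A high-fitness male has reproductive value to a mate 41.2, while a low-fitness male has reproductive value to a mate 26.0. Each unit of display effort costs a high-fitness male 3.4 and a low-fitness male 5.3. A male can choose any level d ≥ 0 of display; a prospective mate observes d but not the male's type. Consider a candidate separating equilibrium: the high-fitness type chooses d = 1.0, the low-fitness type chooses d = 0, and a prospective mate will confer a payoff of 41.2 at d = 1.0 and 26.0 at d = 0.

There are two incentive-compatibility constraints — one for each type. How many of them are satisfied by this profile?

High-fitness type: signal → 41.2 − 3.4 × 1.0 = 37.8; deviate to 0 → 26.0. IC holds (37.8 ≥ 26.0).
Low-fitness type: stay at 0 → 26.0; mimic → 41.2 − 5.3 × 1.0 = 35.9. IC fails (26.0 < 35.9).
1 of 2 constraints hold, so this profile is not an equilibrium.

1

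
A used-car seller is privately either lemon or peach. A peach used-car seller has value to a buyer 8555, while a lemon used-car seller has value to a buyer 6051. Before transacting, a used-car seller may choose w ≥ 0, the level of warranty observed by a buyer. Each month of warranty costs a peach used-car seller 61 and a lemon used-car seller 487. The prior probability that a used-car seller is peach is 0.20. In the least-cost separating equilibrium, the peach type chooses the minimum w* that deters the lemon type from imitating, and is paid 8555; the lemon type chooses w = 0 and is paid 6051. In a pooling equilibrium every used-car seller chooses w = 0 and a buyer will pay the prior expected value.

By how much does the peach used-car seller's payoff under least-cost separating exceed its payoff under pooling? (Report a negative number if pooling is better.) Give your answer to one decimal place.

1689.6

Least-cost separating signal: w* solves 6051 = 8555 − 487·w*, so w* = (8555 − 6051)/487 ≈ 5.1417.
Peach type's separating payoff: 8555 − 61 × w* = 8555 − 61 × (8555 − 6051)/487 = 8555 − 152744/487 ≈ 8241.357.
Pooling payoff: 0.20 × 8555 + 0.80 × 6051 = 6551.8.
Difference: 8241.357 − 6551.8 = 1689.557, i.e. 1689.6 to one decimal place.
The peach type prefers to separate.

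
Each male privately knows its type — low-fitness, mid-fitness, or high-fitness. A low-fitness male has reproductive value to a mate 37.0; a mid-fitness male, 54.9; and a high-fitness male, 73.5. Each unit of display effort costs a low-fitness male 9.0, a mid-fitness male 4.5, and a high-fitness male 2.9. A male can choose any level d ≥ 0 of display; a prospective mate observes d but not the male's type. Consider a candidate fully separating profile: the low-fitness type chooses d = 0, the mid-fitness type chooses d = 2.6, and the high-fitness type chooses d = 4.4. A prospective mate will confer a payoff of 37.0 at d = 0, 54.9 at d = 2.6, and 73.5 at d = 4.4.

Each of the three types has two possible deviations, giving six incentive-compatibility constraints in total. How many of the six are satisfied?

5

Mid-fitness (own payoff 54.9 − 4.5×2.6 = 43.2): to d=0 gives 37.0 → no gain ✓; to d=4.4 gives 73.5 − 4.5×4.4 = 53.7 → profitable ✗.
Low-fitness (own payoff 37.0): to d=2.6 gives 54.9 − 9.0×2.6 = 31.5 → no gain ✓; to d=4.4 gives 73.5 − 9.0×4.4 = 33.9 → no gain ✓.
High-fitness (own payoff 73.5 − 2.9×4.4 = 60.74): to d=0 gives 37.0 → no gain ✓; to d=2.6 gives 54.9 − 2.9×2.6 = 47.36 → no gain ✓.
5 of the 6 constraints hold; not an equilibrium.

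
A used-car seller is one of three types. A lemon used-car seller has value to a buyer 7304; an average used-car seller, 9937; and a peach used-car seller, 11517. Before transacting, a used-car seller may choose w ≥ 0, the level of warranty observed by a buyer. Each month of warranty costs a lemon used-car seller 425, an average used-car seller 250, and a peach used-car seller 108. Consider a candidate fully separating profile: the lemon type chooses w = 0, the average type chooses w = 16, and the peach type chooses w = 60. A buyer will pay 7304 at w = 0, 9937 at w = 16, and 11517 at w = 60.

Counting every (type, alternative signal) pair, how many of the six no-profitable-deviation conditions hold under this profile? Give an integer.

3

Average (own payoff 9937 − 250×16 = 5937): to w=0 gives 7304 → profitable ✗; to w=60 gives 11517 − 250×60 = -3483 → no gain ✓.
Peach (own payoff 11517 − 108×60 = 5037): to w=0 gives 7304 → profitable ✗; to w=16 gives 9937 − 108×16 = 8209 → profitable ✗.
Lemon (own payoff 7304): to w=16 gives 9937 − 425×16 = 3137 → no gain ✓; to w=60 gives 11517 − 425×60 = -13983 → no gain ✓.
3 of the 6 constraints hold; not an equilibrium.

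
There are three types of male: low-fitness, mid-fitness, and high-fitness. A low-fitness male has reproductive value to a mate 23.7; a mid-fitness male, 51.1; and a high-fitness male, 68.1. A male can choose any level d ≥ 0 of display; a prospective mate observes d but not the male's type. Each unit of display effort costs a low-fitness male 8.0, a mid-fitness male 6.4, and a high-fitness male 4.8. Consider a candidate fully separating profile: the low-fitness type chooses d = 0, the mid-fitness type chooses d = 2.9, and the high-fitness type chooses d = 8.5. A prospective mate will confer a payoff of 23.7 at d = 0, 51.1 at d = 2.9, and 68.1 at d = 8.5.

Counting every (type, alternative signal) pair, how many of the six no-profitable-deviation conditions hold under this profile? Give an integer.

Mid-fitness (own payoff 51.1 − 6.4×2.9 = 32.54): to d=0 gives 23.7 → no gain ✓; to d=8.5 gives 68.1 − 6.4×8.5 = 13.7 → no gain ✓.
High-fitness (own payoff 68.1 − 4.8×8.5 = 27.3): to d=0 gives 23.7 → no gain ✓; to d=2.9 gives 51.1 − 4.8×2.9 = 37.18 → profitable ✗.
Low-fitness (own payoff 23.7): to d=2.9 gives 51.1 − 8.0×2.9 = 27.9 → profitable ✗; to d=8.5 gives 68.1 − 8.0×8.5 = 0.1 → no gain ✓.
4 of the 6 constraints hold; not an equilibrium.

4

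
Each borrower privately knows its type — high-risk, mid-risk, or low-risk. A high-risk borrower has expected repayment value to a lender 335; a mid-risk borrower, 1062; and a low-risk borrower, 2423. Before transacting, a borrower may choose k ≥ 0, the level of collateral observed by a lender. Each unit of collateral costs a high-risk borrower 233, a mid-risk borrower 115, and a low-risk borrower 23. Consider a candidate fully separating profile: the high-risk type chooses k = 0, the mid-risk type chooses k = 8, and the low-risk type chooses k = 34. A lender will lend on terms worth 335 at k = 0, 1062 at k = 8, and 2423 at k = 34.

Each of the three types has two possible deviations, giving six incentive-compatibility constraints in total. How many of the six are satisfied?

Mid-risk (own payoff 1062 − 115×8 = 142): to k=0 gives 335 → profitable ✗; to k=34 gives 2423 − 115×34 = -1487 → no gain ✓.
High-risk (own payoff 335): to k=8 gives 1062 − 233×8 = -802 → no gain ✓; to k=34 gives 2423 − 233×34 = -5499 → no gain ✓.
Low-risk (own payoff 2423 − 23×34 = 1641): to k=0 gives 335 → no gain ✓; to k=8 gives 1062 − 23×8 = 878 → no gain ✓.
5 of the 6 constraints hold; not an equilibrium.

5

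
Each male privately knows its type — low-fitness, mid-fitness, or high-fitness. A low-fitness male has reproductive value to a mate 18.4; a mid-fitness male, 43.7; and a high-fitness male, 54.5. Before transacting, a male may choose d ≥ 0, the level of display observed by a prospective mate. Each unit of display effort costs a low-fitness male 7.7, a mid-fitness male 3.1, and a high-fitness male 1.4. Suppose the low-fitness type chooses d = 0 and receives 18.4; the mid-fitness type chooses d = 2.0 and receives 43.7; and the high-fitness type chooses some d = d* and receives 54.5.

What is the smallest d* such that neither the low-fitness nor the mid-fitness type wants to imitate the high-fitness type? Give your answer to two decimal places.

5.48

Mid-fitness type (on-path payoff 43.7 − 3.1×2.0 = 37.5) won't mimic when 37.5 ≥ 54.5 − 3.1·d*, i.e. d* ≥ 5.48.
Low-fitness type (on-path payoff 18.4) won't mimic when 18.4 ≥ 54.5 − 7.7·d*, i.e. d* ≥ 4.69.
Both must hold, so d* = max(4.69, 5.48) = 5.48. The mid-fitness type's constraint binds.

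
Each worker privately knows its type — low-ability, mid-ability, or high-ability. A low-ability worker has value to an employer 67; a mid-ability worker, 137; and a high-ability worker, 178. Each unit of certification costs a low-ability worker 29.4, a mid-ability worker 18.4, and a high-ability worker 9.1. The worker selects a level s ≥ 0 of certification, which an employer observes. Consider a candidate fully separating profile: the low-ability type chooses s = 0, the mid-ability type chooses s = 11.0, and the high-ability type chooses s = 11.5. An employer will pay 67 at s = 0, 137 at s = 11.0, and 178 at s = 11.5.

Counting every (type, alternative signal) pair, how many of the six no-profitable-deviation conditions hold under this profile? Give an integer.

4

Mid-ability (own payoff 137 − 18.4×11.0 = -65.4): to s=0 gives 67 → profitable ✗; to s=11.5 gives 178 − 18.4×11.5 = -33.6 → profitable ✗.
Low-ability (own payoff 67): to s=11.0 gives 137 − 29.4×11.0 = -186.4 → no gain ✓; to s=11.5 gives 178 − 29.4×11.5 = -160.1 → no gain ✓.
High-ability (own payoff 178 − 9.1×11.5 = 73.35): to s=0 gives 67 → no gain ✓; to s=11.0 gives 137 − 9.1×11.0 = 36.9 → no gain ✓.
4 of the 6 constraints hold; not an equilibrium.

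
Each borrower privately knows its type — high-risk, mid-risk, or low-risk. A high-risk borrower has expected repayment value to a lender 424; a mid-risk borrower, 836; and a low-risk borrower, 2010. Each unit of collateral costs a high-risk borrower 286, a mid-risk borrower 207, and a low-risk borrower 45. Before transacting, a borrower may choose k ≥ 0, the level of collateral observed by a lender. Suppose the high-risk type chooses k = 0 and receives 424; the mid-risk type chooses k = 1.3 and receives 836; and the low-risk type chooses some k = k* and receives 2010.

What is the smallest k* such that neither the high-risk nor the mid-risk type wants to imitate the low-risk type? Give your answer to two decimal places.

Mid-risk type (on-path payoff 836 − 207×1.3 = 566.9) won't mimic when 566.9 ≥ 2010 − 207·k*, i.e. k* ≥ 6.97.
High-risk type (on-path payoff 424) won't mimic when 424 ≥ 2010 − 286·k*, i.e. k* ≥ 5.55.
Both must hold, so k* = max(5.55, 6.97) = 6.97. The mid-risk type's constraint binds.

6.97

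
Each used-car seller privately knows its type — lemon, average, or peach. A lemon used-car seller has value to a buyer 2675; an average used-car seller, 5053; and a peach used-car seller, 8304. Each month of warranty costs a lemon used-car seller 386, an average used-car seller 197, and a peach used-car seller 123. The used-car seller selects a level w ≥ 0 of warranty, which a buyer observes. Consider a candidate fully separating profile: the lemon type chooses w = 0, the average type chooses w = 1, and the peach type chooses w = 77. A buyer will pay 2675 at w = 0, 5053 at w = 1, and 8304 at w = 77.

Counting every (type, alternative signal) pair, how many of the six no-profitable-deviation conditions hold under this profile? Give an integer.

3

Lemon (own payoff 2675): to w=1 gives 5053 − 386×1 = 4667 → profitable ✗; to w=77 gives 8304 − 386×77 = -21418 → no gain ✓.
Peach (own payoff 8304 − 123×77 = -1167): to w=0 gives 2675 → profitable ✗; to w=1 gives 5053 − 123×1 = 4930 → profitable ✗.
Average (own payoff 5053 − 197×1 = 4856): to w=0 gives 2675 → no gain ✓; to w=77 gives 8304 − 197×77 = -6865 → no gain ✓.
3 of the 6 constraints hold; not an equilibrium.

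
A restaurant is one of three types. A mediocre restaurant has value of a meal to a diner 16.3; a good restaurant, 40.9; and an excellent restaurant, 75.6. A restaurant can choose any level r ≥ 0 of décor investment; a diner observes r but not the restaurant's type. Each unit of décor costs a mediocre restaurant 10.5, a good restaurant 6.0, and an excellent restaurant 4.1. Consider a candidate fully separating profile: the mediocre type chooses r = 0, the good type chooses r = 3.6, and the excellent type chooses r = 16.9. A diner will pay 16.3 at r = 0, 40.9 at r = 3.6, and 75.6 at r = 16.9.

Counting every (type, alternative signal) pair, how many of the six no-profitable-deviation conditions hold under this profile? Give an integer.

Mediocre (own payoff 16.3): to r=3.6 gives 40.9 − 10.5×3.6 = 3.1 → no gain ✓; to r=16.9 gives 75.6 − 10.5×16.9 = -101.85 → no gain ✓.
Excellent (own payoff 75.6 − 4.1×16.9 = 6.31): to r=0 gives 16.3 → profitable ✗; to r=3.6 gives 40.9 − 4.1×3.6 = 26.14 → profitable ✗.
Good (own payoff 40.9 − 6.0×3.6 = 19.3): to r=0 gives 16.3 → no gain ✓; to r=16.9 gives 75.6 − 6.0×16.9 = -25.8 → no gain ✓.
4 of the 6 constraints hold; not an equilibrium.

4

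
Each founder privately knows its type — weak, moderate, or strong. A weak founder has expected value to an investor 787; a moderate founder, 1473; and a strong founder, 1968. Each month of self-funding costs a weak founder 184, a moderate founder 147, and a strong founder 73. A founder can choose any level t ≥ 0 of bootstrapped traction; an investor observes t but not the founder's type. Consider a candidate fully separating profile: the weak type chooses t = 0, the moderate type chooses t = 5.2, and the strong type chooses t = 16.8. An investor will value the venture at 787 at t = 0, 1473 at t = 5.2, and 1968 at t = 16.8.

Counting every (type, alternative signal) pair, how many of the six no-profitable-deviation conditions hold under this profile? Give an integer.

Strong (own payoff 1968 − 73×16.8 = 741.6): to t=0 gives 787 → profitable ✗; to t=5.2 gives 1473 − 73×5.2 = 1093.4 → profitable ✗.
Moderate (own payoff 1473 − 147×5.2 = 708.6): to t=0 gives 787 → profitable ✗; to t=16.8 gives 1968 − 147×16.8 = -501.6 → no gain ✓.
Weak (own payoff 787): to t=5.2 gives 1473 − 184×5.2 = 516.2 → no gain ✓; to t=16.8 gives 1968 − 184×16.8 = -1123.2 → no gain ✓.
3 of the 6 constraints hold; not an equilibrium.

3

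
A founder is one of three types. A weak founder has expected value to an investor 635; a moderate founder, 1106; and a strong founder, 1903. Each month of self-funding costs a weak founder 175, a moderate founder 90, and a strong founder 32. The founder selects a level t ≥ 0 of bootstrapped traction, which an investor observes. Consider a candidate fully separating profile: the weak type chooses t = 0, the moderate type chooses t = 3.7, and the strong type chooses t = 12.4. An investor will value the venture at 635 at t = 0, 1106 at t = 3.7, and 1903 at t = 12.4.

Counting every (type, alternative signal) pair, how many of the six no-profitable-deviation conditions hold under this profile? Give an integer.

Strong (own payoff 1903 − 32×12.4 = 1506.2): to t=0 gives 635 → no gain ✓; to t=3.7 gives 1106 − 32×3.7 = 987.6 → no gain ✓.
Moderate (own payoff 1106 − 90×3.7 = 773): to t=0 gives 635 → no gain ✓; to t=12.4 gives 1903 − 90×12.4 = 787 → profitable ✗.
Weak (own payoff 635): to t=3.7 gives 1106 − 175×3.7 = 458.5 → no gain ✓; to t=12.4 gives 1903 − 175×12.4 = -267 → no gain ✓.
5 of the 6 constraints hold; not an equilibrium.

5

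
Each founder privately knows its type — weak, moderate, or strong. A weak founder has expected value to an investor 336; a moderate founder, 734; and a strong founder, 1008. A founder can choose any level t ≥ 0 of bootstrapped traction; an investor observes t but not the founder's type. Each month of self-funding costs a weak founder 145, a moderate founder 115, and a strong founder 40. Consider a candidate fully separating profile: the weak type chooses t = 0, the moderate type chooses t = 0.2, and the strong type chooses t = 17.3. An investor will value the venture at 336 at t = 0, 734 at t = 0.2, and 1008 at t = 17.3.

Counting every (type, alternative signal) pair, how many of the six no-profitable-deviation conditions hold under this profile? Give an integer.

Moderate (own payoff 734 − 115×0.2 = 711): to t=0 gives 336 → no gain ✓; to t=17.3 gives 1008 − 115×17.3 = -981.5 → no gain ✓.
Weak (own payoff 336): to t=0.2 gives 734 − 145×0.2 = 705 → profitable ✗; to t=17.3 gives 1008 − 145×17.3 = -1500.5 → no gain ✓.
Strong (own payoff 1008 − 40×17.3 = 316): to t=0 gives 336 → profitable ✗; to t=0.2 gives 734 − 40×0.2 = 726 → profitable ✗.
3 of the 6 constraints hold; not an equilibrium.

3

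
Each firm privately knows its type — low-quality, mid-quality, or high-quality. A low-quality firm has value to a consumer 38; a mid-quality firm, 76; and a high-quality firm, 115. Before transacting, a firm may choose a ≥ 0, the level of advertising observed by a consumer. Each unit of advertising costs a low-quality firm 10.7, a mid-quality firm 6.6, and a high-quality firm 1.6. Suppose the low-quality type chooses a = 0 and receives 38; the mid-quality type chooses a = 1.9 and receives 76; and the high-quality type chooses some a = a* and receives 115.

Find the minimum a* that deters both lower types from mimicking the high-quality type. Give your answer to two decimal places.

Mid-quality type (on-path payoff 76 − 6.6×1.9 = 63.46) won't mimic when 63.46 ≥ 115 − 6.6·a*, i.e. a* ≥ 7.81.
Low-quality type (on-path payoff 38) won't mimic when 38 ≥ 115 − 10.7·a*, i.e. a* ≥ 7.20.
Both must hold, so a* = max(7.20, 7.81) = 7.81. The mid-quality type's constraint binds.

7.81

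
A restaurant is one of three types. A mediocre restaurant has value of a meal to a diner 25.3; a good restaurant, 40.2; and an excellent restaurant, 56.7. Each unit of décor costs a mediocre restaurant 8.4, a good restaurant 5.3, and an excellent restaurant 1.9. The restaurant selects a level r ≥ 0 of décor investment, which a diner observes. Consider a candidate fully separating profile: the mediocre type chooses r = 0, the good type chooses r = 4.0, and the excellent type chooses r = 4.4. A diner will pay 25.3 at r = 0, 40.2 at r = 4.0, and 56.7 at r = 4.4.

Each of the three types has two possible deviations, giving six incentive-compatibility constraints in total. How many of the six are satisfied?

4

Excellent (own payoff 56.7 − 1.9×4.4 = 48.34): to r=0 gives 25.3 → no gain ✓; to r=4.0 gives 40.2 − 1.9×4.0 = 32.6 → no gain ✓.
Mediocre (own payoff 25.3): to r=4.0 gives 40.2 − 8.4×4.0 = 6.6 → no gain ✓; to r=4.4 gives 56.7 − 8.4×4.4 = 19.74 → no gain ✓.
Good (own payoff 40.2 − 5.3×4.0 = 19): to r=0 gives 25.3 → profitable ✗; to r=4.4 gives 56.7 − 5.3×4.4 = 33.38 → profitable ✗.
4 of the 6 constraints hold; not an equilibrium.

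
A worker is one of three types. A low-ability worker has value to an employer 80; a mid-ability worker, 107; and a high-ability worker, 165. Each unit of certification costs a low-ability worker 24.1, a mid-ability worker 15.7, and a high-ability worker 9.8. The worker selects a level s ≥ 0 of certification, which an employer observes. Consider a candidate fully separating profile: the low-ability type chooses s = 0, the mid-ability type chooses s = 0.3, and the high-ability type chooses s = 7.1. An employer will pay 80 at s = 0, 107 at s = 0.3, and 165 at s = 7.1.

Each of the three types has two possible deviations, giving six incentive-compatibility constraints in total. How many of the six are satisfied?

Mid-ability (own payoff 107 − 15.7×0.3 = 102.29): to s=0 gives 80 → no gain ✓; to s=7.1 gives 165 − 15.7×7.1 = 53.53 → no gain ✓.
Low-ability (own payoff 80): to s=0.3 gives 107 − 24.1×0.3 = 99.77 → profitable ✗; to s=7.1 gives 165 − 24.1×7.1 = -6.11 → no gain ✓.
High-ability (own payoff 165 − 9.8×7.1 = 95.42): to s=0 gives 80 → no gain ✓; to s=0.3 gives 107 − 9.8×0.3 = 104.06 → profitable ✗.
4 of the 6 constraints hold; not an equilibrium.

4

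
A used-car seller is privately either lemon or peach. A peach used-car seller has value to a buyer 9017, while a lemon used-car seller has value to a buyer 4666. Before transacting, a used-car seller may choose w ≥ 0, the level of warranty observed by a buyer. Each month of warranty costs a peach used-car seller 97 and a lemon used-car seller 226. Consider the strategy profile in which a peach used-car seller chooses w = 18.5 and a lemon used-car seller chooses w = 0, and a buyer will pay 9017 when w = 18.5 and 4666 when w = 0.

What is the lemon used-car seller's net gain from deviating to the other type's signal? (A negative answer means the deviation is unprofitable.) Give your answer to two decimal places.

170.00

Playing w = 0 the lemon used-car seller receives 4666.
Deviating to w = 18.5 brings payment 9017 at cost 226 × 18.5 = 4181, netting 4836.
Gain from deviating: 4836 − 4666 = 170.00.
The gain is positive, so the lemon type's incentive-compatibility constraint is violated — this profile is not a separating equilibrium.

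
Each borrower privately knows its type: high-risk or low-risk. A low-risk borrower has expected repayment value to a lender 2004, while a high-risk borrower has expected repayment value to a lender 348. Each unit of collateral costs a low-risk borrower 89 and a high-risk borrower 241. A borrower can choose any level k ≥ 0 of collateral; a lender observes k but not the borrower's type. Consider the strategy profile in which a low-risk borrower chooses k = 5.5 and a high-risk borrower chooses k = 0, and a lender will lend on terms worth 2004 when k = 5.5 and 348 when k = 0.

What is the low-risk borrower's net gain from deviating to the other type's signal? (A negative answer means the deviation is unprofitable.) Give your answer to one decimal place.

-1166.5

Playing k = 5.5 the low-risk borrower receives 2004 − 89 × 5.5 = 1514.5.
Deviating to k = 0 yields 348 instead.
Gain from deviating: 348 − 1514.5 = -1166.5.
The gain is negative, so the low-risk type's incentive-compatibility constraint is satisfied.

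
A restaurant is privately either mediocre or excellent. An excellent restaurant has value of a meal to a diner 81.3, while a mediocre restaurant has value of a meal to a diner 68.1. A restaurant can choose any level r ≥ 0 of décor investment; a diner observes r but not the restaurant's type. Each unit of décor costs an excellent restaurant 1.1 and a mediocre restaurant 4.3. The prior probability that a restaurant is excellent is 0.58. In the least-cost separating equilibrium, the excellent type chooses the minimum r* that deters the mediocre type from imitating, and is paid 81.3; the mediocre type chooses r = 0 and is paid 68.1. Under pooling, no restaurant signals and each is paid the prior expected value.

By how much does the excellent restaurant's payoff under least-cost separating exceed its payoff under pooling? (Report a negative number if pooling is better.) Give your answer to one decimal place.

Least-cost separating signal: r* solves 68.1 = 81.3 − 4.3·r*, so r* = (81.3 − 68.1)/4.3 ≈ 3.0698.
Excellent type's separating payoff: 81.3 − 1.1 × r* = 81.3 − 1.1 × (81.3 − 68.1)/4.3 = 81.3 − 14.52/4.3 ≈ 77.923.
Pooling payoff: 0.58 × 81.3 + 0.42 × 68.1 = 75.756.
Difference: 77.923 − 75.756 = 2.167, i.e. 2.2 to one decimal place.
The excellent type prefers to separate.

2.2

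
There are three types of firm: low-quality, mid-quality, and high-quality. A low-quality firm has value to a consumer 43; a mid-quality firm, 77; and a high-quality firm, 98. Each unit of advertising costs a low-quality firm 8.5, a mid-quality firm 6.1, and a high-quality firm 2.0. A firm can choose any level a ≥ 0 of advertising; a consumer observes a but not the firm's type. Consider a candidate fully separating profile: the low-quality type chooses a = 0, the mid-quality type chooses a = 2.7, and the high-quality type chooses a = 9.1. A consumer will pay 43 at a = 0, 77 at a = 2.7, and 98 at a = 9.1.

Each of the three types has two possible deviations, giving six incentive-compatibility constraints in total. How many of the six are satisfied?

Low-quality (own payoff 43): to a=2.7 gives 77 − 8.5×2.7 = 54.05 → profitable ✗; to a=9.1 gives 98 − 8.5×9.1 = 20.65 → no gain ✓.
High-quality (own payoff 98 − 2.0×9.1 = 79.8): to a=0 gives 43 → no gain ✓; to a=2.7 gives 77 − 2.0×2.7 = 71.6 → no gain ✓.
Mid-quality (own payoff 77 − 6.1×2.7 = 60.53): to a=0 gives 43 → no gain ✓; to a=9.1 gives 98 − 6.1×9.1 = 42.49 → no gain ✓.
5 of the 6 constraints hold; not an equilibrium.

5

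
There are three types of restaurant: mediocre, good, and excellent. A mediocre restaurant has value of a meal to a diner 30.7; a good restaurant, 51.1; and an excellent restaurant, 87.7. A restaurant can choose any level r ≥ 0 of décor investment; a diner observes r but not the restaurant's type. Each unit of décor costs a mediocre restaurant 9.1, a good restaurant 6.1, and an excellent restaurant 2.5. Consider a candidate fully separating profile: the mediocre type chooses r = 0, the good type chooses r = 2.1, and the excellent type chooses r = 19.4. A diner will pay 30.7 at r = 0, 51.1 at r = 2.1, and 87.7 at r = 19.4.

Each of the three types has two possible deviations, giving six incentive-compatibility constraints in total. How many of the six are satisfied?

4

Mediocre (own payoff 30.7): to r=2.1 gives 51.1 − 9.1×2.1 = 31.99 → profitable ✗; to r=19.4 gives 87.7 − 9.1×19.4 = -88.84 → no gain ✓.
Good (own payoff 51.1 − 6.1×2.1 = 38.29): to r=0 gives 30.7 → no gain ✓; to r=19.4 gives 87.7 − 6.1×19.4 = -30.64 → no gain ✓.
Excellent (own payoff 87.7 − 2.5×19.4 = 39.2): to r=0 gives 30.7 → no gain ✓; to r=2.1 gives 51.1 − 2.5×2.1 = 45.85 → profitable ✗.
4 of the 6 constraints hold; not an equilibrium.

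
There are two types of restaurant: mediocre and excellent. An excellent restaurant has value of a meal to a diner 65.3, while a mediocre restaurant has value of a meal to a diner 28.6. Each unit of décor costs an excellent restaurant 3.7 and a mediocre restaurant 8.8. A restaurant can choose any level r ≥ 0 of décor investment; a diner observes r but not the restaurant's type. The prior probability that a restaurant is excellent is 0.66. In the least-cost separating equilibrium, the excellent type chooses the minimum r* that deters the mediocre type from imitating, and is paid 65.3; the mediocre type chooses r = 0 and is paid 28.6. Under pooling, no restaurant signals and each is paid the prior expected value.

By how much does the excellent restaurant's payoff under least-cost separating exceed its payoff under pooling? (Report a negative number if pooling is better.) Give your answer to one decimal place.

Least-cost separating signal: r* solves 28.6 = 65.3 − 8.8·r*, so r* = (65.3 − 28.6)/8.8 ≈ 4.1705.
Excellent type's separating payoff: 65.3 − 3.7 × r* = 65.3 − 3.7 × (65.3 − 28.6)/8.8 = 65.3 − 135.79/8.8 ≈ 49.869.
Pooling payoff: 0.66 × 65.3 + 0.34 × 28.6 = 52.822.
Difference: 49.869 − 52.822 = -2.953, i.e. -3.0 to one decimal place.
The excellent type would prefer the pooling outcome.

-3.0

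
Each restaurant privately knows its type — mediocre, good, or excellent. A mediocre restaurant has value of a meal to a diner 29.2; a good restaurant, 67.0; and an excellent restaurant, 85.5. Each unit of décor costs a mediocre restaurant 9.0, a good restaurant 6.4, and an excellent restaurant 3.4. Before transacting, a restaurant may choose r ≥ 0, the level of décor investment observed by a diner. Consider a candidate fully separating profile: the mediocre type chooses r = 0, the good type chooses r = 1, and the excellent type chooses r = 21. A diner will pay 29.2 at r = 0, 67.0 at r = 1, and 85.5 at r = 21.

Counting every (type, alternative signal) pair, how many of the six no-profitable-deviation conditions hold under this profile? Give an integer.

Excellent (own payoff 85.5 − 3.4×21 = 14.1): to r=0 gives 29.2 → profitable ✗; to r=1 gives 67.0 − 3.4×1 = 63.6 → profitable ✗.
Good (own payoff 67.0 − 6.4×1 = 60.6): to r=0 gives 29.2 → no gain ✓; to r=21 gives 85.5 − 6.4×21 = -48.9 → no gain ✓.
Mediocre (own payoff 29.2): to r=1 gives 67.0 − 9.0×1 = 58 → profitable ✗; to r=21 gives 85.5 − 9.0×21 = -103.5 → no gain ✓.
3 of the 6 constraints hold; not an equilibrium.

3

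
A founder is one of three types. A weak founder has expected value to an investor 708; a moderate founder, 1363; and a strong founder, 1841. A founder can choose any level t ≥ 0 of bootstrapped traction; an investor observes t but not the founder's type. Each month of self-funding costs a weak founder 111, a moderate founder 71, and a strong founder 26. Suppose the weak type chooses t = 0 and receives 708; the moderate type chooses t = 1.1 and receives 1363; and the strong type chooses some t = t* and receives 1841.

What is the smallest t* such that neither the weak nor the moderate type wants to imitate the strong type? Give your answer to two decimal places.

10.21

Weak type (on-path payoff 708) won't mimic when 708 ≥ 1841 − 111·t*, i.e. t* ≥ 10.21.
Moderate type (on-path payoff 1363 − 71×1.1 = 1284.9) won't mimic when 1284.9 ≥ 1841 − 71·t*, i.e. t* ≥ 7.83.
Both must hold, so t* = max(10.21, 7.83) = 10.21. The weak type's constraint binds.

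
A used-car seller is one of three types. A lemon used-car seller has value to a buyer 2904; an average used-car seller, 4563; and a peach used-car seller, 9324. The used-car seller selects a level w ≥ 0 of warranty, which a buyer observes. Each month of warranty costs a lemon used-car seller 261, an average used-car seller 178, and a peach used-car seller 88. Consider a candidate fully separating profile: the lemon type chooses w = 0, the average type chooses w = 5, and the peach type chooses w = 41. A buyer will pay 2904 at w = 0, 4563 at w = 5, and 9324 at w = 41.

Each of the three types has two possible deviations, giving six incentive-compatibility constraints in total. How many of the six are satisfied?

Lemon (own payoff 2904): to w=5 gives 4563 − 261×5 = 3258 → profitable ✗; to w=41 gives 9324 − 261×41 = -1377 → no gain ✓.
Peach (own payoff 9324 − 88×41 = 5716): to w=0 gives 2904 → no gain ✓; to w=5 gives 4563 − 88×5 = 4123 → no gain ✓.
Average (own payoff 4563 − 178×5 = 3673): to w=0 gives 2904 → no gain ✓; to w=41 gives 9324 − 178×41 = 2026 → no gain ✓.
5 of the 6 constraints hold; not an equilibrium.

5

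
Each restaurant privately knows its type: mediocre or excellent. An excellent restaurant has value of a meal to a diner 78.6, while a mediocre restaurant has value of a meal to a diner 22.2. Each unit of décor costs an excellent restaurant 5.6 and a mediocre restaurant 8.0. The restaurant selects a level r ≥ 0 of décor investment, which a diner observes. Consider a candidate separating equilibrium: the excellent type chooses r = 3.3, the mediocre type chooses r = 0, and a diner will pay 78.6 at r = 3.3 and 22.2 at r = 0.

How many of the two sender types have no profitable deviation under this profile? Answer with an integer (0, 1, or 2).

1

Excellent type: signal → 78.6 − 5.6 × 3.3 = 60.12; deviate to 0 → 22.2. IC holds (60.12 ≥ 22.2).
Mediocre type: stay at 0 → 22.2; mimic → 78.6 − 8.0 × 3.3 = 52.2. IC fails (22.2 < 52.2).
1 of 2 constraints hold, so this profile is not an equilibrium.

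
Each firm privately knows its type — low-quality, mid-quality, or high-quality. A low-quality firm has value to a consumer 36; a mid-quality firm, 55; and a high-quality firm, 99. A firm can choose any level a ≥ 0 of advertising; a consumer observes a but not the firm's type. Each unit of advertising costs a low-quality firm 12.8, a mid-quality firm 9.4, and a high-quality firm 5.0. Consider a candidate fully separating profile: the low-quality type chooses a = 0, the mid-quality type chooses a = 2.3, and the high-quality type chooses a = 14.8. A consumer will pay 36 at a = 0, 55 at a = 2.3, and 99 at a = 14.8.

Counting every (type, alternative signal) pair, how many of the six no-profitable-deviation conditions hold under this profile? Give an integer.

3

Mid-quality (own payoff 55 − 9.4×2.3 = 33.38): to a=0 gives 36 → profitable ✗; to a=14.8 gives 99 − 9.4×14.8 = -40.12 → no gain ✓.
Low-quality (own payoff 36): to a=2.3 gives 55 − 12.8×2.3 = 25.56 → no gain ✓; to a=14.8 gives 99 − 12.8×14.8 = -90.44 → no gain ✓.
High-quality (own payoff 99 − 5.0×14.8 = 25): to a=0 gives 36 → profitable ✗; to a=2.3 gives 55 − 5.0×2.3 = 43.5 → profitable ✗.
3 of the 6 constraints hold; not an equilibrium.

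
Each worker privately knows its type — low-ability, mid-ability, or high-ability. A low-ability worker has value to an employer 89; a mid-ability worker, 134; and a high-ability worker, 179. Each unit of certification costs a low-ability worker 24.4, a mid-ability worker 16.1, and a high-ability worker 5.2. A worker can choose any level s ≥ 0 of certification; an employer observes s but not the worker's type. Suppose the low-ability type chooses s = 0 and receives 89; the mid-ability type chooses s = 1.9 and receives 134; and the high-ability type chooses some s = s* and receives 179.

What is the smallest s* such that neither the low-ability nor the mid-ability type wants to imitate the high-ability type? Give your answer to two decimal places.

Low-ability type (on-path payoff 89) won't mimic when 89 ≥ 179 − 24.4·s*, i.e. s* ≥ 3.69.
Mid-ability type (on-path payoff 134 − 16.1×1.9 = 103.41) won't mimic when 103.41 ≥ 179 − 16.1·s*, i.e. s* ≥ 4.70.
Both must hold, so s* = max(3.69, 4.70) = 4.70. The mid-ability type's constraint binds.

4.70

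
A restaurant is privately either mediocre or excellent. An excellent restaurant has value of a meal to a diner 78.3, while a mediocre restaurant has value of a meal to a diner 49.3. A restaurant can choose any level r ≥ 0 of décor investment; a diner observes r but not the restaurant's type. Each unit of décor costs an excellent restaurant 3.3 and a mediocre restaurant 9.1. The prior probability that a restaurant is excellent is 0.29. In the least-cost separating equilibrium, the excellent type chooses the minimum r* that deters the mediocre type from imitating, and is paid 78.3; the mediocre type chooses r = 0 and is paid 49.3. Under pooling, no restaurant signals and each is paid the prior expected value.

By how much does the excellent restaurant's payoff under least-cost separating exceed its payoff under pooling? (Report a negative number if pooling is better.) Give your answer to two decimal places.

10.07

Least-cost separating signal: r* solves 49.3 = 78.3 − 9.1·r*, so r* = (78.3 − 49.3)/9.1 ≈ 3.1868.
Excellent type's separating payoff: 78.3 − 3.3 × r* = 78.3 − 3.3 × (78.3 − 49.3)/9.1 = 78.3 − 95.7/9.1 ≈ 67.7835.
Pooling payoff: 0.29 × 78.3 + 0.71 × 49.3 = 57.71.
Difference: 67.7835 − 57.71 = 10.0735, i.e. 10.07 to two decimal places.
The excellent type prefers to separate.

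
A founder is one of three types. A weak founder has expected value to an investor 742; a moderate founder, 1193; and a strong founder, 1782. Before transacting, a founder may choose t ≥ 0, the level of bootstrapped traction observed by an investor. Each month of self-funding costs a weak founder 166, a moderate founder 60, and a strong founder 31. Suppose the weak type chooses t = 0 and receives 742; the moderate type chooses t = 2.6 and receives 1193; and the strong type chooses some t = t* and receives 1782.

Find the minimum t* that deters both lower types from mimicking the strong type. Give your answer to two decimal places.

12.42

Moderate type (on-path payoff 1193 − 60×2.6 = 1037) won't mimic when 1037 ≥ 1782 − 60·t*, i.e. t* ≥ 12.42.
Weak type (on-path payoff 742) won't mimic when 742 ≥ 1782 − 166·t*, i.e. t* ≥ 6.27.
Both must hold, so t* = max(6.27, 12.42) = 12.42. The moderate type's constraint binds.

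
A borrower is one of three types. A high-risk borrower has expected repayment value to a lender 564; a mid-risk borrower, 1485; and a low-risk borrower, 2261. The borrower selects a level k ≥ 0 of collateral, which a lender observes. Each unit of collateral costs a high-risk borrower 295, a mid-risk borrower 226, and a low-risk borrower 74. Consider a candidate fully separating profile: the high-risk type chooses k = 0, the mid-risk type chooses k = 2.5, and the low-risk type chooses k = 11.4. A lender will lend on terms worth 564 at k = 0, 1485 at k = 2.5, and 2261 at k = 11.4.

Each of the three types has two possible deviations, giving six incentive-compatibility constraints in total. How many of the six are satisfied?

Low-risk (own payoff 2261 − 74×11.4 = 1417.4): to k=0 gives 564 → no gain ✓; to k=2.5 gives 1485 − 74×2.5 = 1300 → no gain ✓.
Mid-risk (own payoff 1485 − 226×2.5 = 920): to k=0 gives 564 → no gain ✓; to k=11.4 gives 2261 − 226×11.4 = -315.4 → no gain ✓.
High-risk (own payoff 564): to k=2.5 gives 1485 − 295×2.5 = 747.5 → profitable ✗; to k=11.4 gives 2261 − 295×11.4 = -1102 → no gain ✓.
5 of the 6 constraints hold; not an equilibrium.

5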